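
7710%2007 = 1689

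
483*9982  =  4821306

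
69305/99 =700 + 5/99 = 700.05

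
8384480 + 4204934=12589414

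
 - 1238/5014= - 1 + 1888/2507 = - 0.25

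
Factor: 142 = 2^1*71^1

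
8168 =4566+3602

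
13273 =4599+8674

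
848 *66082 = 56037536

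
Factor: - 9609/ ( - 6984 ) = 3203/2328 = 2^( - 3 )*3^( - 1) *97^( - 1 )*3203^1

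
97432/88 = 12179/11 = 1107.18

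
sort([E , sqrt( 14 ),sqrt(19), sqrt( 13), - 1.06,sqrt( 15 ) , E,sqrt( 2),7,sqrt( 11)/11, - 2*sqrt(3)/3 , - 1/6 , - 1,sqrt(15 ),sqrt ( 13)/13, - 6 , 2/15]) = [ - 6, - 2*sqrt( 3 ) /3, - 1.06,-1, - 1/6, 2/15, sqrt(13)/13,sqrt(11)/11,sqrt(2 ), E,E , sqrt( 13),sqrt(14 ),sqrt( 15 ),sqrt(15),sqrt(19),7 ] 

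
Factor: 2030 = 2^1*5^1*7^1*29^1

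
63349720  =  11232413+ 52117307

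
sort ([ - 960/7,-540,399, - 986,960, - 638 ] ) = [ - 986, - 638,  -  540, - 960/7, 399,960] 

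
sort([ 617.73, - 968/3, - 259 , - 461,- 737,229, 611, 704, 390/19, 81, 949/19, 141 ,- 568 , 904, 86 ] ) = [ - 737, - 568, - 461,  -  968/3, - 259, 390/19, 949/19, 81,  86,141,  229, 611, 617.73, 704,904] 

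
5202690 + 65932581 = 71135271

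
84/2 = 42 = 42.00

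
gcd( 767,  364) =13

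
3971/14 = 3971/14 = 283.64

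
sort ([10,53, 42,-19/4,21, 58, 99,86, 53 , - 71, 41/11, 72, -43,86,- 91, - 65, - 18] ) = [ - 91, - 71, - 65, - 43 , - 18, - 19/4, 41/11, 10,21 , 42 , 53,53,58, 72,  86, 86, 99 ]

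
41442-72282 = -30840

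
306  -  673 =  - 367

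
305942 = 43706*7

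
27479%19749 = 7730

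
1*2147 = 2147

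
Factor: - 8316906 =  - 2^1*3^1*13^1*106627^1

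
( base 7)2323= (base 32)qi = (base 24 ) 1BA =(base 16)352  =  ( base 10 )850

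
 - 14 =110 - 124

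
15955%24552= 15955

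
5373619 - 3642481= 1731138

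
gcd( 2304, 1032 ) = 24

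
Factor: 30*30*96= 2^7*3^3 * 5^2 = 86400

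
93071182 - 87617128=5454054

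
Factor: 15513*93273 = 3^2*5171^1 * 31091^1 = 1446944049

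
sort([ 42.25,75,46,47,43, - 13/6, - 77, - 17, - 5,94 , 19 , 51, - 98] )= [ - 98,-77,-17,-5 , - 13/6, 19,42.25,43 , 46,47,51,75,94]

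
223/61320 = 223/61320 = 0.00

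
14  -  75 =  - 61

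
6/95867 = 6/95867 = 0.00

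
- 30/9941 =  - 30/9941 = - 0.00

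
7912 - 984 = 6928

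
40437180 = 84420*479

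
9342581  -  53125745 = - 43783164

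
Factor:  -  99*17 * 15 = -3^3*5^1 * 11^1*17^1 = - 25245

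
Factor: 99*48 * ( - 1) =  - 4752 = - 2^4 * 3^3*11^1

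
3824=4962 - 1138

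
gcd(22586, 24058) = 46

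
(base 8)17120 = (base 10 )7760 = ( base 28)9p4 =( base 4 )1321100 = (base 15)2475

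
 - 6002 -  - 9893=3891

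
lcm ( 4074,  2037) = 4074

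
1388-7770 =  - 6382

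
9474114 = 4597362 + 4876752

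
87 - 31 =56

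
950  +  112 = 1062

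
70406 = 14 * 5029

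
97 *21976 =2131672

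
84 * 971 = 81564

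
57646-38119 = 19527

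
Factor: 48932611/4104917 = 7^1 * 13^1 * 37^1*193^ (-1)*14533^1*21269^(-1 )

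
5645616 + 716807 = 6362423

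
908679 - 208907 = 699772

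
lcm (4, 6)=12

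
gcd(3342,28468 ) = 2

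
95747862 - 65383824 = 30364038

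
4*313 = 1252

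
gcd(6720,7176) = 24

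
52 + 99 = 151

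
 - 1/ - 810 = 1/810 = 0.00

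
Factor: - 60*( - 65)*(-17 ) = - 66300 = -2^2*3^1*5^2 * 13^1*17^1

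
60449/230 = 60449/230 = 262.82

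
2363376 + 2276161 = 4639537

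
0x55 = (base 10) 85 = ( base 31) 2n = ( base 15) 5A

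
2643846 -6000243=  - 3356397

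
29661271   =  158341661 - 128680390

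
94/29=3+7/29=3.24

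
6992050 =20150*347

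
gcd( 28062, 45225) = 9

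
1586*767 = 1216462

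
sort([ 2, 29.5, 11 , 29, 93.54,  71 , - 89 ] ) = [  -  89,2, 11, 29,29.5, 71,93.54] 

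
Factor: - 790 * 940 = -2^3*5^2 * 47^1*79^1 = - 742600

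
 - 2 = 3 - 5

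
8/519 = 8/519 =0.02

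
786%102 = 72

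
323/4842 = 323/4842 = 0.07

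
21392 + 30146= 51538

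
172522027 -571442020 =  - 398919993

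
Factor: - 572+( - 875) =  - 1447^1 = - 1447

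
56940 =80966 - 24026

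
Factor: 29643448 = 2^3*3705431^1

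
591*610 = 360510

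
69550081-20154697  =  49395384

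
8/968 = 1/121 = 0.01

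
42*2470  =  103740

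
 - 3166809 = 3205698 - 6372507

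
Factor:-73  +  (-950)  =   - 3^1 *11^1*31^1 = -  1023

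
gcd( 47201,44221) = 1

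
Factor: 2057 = 11^2 * 17^1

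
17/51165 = 17/51165 = 0.00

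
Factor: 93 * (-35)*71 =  - 231105 = -3^1*5^1*7^1*31^1*71^1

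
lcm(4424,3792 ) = 26544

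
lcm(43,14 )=602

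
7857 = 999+6858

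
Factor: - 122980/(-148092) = 3^( - 1)*5^1*7^( - 1 )*11^1*13^1*41^( - 1 ) = 715/861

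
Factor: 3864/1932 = 2 = 2^1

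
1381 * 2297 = 3172157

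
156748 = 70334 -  - 86414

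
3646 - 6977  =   - 3331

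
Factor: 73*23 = 1679 = 23^1*73^1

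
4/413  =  4/413=0.01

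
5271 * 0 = 0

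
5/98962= 5/98962 = 0.00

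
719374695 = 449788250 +269586445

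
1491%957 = 534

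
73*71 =5183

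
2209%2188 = 21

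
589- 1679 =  - 1090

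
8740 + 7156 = 15896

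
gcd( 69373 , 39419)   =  1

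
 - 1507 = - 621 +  -886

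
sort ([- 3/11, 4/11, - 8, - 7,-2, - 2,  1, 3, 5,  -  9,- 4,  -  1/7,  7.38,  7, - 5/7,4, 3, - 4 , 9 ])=[ - 9, - 8, - 7, - 4,-4, - 2, - 2,  -  5/7,-3/11,- 1/7,4/11 , 1,3, 3,  4,5,  7,7.38, 9]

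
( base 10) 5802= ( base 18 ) HG6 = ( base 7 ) 22626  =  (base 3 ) 21221220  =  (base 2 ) 1011010101010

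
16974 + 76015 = 92989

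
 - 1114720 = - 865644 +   -  249076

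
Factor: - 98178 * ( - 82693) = 2^1*3^1 * 13^1 * 6361^1*16363^1 = 8118633354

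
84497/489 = 172 + 389/489 = 172.80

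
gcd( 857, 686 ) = 1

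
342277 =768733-426456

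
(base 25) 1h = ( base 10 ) 42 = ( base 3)1120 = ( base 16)2a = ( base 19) 24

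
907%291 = 34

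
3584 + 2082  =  5666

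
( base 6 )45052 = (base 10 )6296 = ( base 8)14230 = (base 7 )24233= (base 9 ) 8565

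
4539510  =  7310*621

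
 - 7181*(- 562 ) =4035722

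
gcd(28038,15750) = 6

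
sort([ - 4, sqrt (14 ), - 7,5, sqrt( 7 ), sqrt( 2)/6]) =[ - 7, - 4, sqrt(2)/6 , sqrt (7),sqrt( 14 ), 5] 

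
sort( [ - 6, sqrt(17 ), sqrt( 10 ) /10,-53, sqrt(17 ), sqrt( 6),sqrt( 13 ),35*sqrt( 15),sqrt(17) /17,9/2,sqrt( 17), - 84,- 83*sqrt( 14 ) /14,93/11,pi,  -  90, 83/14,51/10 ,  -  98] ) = [  -  98, - 90 , - 84, - 53, - 83*sqrt( 14)/14, - 6,  sqrt(17)/17, sqrt( 10 )/10,sqrt(6),pi,sqrt( 13),sqrt( 17),sqrt ( 17 ),sqrt(17), 9/2,51/10, 83/14,  93/11, 35*sqrt( 15)]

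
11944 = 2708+9236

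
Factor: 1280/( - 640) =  - 2^1 =- 2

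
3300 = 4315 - 1015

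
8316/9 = 924 =924.00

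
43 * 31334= 1347362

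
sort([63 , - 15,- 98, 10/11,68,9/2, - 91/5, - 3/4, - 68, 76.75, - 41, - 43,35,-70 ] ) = [ - 98,- 70, - 68,- 43, - 41, -91/5,-15,-3/4,  10/11 , 9/2, 35,63, 68,76.75]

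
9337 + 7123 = 16460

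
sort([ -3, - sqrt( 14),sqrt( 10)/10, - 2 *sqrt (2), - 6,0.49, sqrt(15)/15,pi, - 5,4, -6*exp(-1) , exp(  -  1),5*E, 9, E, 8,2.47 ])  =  [-6,-5,-sqrt (14), - 3, - 2*sqrt(2), - 6 * exp(-1), sqrt ( 15)/15,sqrt(10)/10,exp( - 1), 0.49,  2.47,E,pi,  4, 8, 9,5 * E] 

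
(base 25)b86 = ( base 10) 7081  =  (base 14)281b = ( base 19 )10BD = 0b1101110101001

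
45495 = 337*135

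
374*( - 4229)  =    -  1581646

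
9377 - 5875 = 3502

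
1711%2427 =1711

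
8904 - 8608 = 296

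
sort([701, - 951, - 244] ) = [-951, - 244,701 ] 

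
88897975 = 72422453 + 16475522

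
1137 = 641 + 496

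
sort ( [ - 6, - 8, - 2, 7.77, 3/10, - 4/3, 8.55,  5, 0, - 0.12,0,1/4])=[ - 8,  -  6,-2, - 4/3 , - 0.12,  0,0,1/4,3/10,5,7.77,  8.55]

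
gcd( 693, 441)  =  63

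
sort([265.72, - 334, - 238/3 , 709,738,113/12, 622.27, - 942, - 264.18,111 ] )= [ - 942, - 334, - 264.18,- 238/3,113/12,111, 265.72,622.27,  709,738]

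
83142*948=78818616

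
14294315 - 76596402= - 62302087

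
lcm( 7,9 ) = 63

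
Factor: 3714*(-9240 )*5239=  - 179788649040 = - 2^4 *3^2*5^1*7^1*11^1*13^2*31^1 * 619^1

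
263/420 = 263/420 = 0.63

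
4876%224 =172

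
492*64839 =31900788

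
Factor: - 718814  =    -  2^1*359407^1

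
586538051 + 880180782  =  1466718833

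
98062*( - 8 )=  - 784496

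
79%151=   79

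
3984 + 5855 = 9839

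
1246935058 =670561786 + 576373272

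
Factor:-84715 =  - 5^1*16943^1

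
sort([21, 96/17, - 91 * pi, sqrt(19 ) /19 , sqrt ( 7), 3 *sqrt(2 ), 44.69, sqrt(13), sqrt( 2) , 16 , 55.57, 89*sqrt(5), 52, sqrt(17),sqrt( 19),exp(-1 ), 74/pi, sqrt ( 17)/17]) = [ -91*pi,sqrt (19)/19, sqrt ( 17)/17,exp(  -  1),sqrt ( 2) , sqrt( 7 ), sqrt( 13 ), sqrt(17),3*sqrt(2 ), sqrt(19 ),96/17,16, 21, 74/pi,44.69, 52, 55.57 , 89*sqrt(5 ) ] 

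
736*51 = 37536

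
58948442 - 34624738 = 24323704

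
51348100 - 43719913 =7628187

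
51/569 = 51/569 = 0.09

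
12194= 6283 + 5911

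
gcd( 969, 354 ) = 3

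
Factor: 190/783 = 2^1 * 3^( - 3) * 5^1*19^1 * 29^( - 1 )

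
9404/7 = 9404/7= 1343.43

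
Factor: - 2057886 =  - 2^1 * 3^4*12703^1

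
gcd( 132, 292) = 4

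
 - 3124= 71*( - 44 ) 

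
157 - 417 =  - 260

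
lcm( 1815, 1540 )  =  50820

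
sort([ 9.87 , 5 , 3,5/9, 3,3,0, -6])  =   [ - 6,0,5/9 , 3,3 , 3 , 5,9.87] 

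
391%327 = 64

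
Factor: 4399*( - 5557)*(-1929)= 47154873747 = 3^1*53^1*83^1*643^1*5557^1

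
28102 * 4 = 112408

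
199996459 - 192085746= 7910713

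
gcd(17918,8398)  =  34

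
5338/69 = 5338/69= 77.36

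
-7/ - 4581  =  7/4581 = 0.00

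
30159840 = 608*49605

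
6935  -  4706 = 2229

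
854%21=14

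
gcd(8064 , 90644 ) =4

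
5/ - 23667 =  - 5/23667 = - 0.00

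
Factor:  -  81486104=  - 2^3*7^1*31^1*73^1*643^1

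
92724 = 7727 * 12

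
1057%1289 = 1057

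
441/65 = 6 + 51/65= 6.78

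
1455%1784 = 1455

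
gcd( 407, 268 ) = 1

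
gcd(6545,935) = 935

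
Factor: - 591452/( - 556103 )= 2^2 * 147863^1*556103^(  -  1)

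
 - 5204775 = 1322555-6527330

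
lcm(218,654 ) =654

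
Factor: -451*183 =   -  82533 = -3^1*11^1*41^1 * 61^1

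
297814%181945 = 115869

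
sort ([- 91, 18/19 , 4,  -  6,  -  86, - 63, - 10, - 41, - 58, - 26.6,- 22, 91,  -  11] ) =[ - 91, - 86, - 63, - 58,-41,  -  26.6 , -22, - 11,-10,  -  6,  18/19, 4,91] 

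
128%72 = 56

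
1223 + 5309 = 6532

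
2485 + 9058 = 11543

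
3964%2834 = 1130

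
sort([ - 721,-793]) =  [ - 793, - 721]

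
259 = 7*37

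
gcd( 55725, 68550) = 75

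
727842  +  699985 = 1427827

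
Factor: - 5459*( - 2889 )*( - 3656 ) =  - 57658962456 = - 2^3 * 3^3*53^1*103^1*107^1*457^1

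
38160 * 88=3358080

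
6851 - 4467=2384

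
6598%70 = 18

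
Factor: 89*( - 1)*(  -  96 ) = 2^5*3^1*89^1 = 8544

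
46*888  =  40848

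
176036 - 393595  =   - 217559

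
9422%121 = 105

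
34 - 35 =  - 1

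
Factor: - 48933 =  - 3^2*5437^1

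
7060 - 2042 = 5018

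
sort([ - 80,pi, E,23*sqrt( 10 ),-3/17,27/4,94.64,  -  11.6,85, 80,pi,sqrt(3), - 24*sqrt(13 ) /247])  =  [  -  80,-11.6, - 24 * sqrt(13)/247 , - 3/17,sqrt(3 ), E,pi,pi,27/4,23 *sqrt( 10) , 80 , 85,94.64 ] 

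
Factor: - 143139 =-3^1 * 47713^1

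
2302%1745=557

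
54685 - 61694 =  - 7009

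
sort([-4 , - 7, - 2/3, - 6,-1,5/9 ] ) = [ - 7, - 6, - 4 , - 1, - 2/3,  5/9]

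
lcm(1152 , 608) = 21888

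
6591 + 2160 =8751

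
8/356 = 2/89 = 0.02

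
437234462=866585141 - 429350679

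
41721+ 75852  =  117573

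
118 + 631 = 749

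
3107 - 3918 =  - 811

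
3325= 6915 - 3590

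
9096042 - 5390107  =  3705935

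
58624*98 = 5745152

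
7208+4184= 11392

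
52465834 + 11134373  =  63600207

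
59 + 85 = 144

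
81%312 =81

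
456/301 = 456/301 = 1.51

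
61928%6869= 107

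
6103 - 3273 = 2830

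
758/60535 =758/60535 = 0.01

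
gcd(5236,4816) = 28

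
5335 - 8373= -3038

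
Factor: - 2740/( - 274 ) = 10 = 2^1*5^1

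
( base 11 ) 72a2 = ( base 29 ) bee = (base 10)9671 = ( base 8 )22707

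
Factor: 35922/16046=3^1*71^(-1 ) * 113^(-1 )*5987^1 =17961/8023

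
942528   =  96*9818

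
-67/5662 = -1 + 5595/5662 = - 0.01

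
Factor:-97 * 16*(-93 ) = 2^4 * 3^1*31^1 * 97^1 = 144336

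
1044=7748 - 6704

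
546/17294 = 273/8647 = 0.03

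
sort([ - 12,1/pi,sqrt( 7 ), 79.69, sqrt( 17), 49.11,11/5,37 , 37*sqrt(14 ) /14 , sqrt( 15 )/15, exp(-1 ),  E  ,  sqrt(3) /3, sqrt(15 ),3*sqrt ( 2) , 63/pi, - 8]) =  [ - 12, - 8,sqrt( 15 ) /15 , 1/pi  ,  exp( - 1), sqrt(3) /3, 11/5, sqrt(7),E , sqrt(15) , sqrt(17 ) , 3*sqrt ( 2 ),37* sqrt(14 )/14, 63/pi, 37,49.11,79.69 ]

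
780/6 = 130 = 130.00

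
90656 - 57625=33031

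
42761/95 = 450 + 11/95 = 450.12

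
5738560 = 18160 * 316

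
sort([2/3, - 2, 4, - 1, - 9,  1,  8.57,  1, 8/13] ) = [ - 9 , - 2, - 1,8/13 , 2/3, 1, 1 , 4,  8.57 ]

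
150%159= 150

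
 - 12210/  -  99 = 370/3 = 123.33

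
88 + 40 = 128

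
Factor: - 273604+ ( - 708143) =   -  3^3 * 13^1*2797^1 = -981747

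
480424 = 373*1288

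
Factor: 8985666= 2^1*3^1*61^1*24551^1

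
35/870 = 7/174 = 0.04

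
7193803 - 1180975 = 6012828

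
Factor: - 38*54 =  - 2052 = -2^2 * 3^3 * 19^1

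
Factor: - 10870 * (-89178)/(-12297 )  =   - 2^2*5^1*89^1*167^1*1087^1*4099^( - 1 )=- 323121620/4099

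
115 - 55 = 60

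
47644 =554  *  86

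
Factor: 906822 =2^1*3^3*7^1 * 2399^1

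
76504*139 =10634056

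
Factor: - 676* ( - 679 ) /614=2^1*7^1 * 13^2*97^1 * 307^( - 1)= 229502/307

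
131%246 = 131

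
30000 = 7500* 4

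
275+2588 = 2863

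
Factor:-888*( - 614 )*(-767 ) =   -  418192944  =  - 2^4*3^1*13^1*37^1 * 59^1*307^1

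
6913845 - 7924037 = -1010192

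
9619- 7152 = 2467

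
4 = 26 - 22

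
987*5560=5487720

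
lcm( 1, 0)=0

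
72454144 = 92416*784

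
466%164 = 138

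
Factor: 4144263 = 3^1*1381421^1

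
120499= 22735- - 97764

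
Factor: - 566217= -3^3* 67^1*313^1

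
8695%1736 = 15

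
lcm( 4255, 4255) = 4255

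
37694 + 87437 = 125131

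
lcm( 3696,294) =25872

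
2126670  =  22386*95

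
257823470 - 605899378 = - 348075908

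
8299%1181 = 32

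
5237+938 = 6175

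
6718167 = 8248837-1530670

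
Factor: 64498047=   3^1*21499349^1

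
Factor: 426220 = 2^2*5^1*101^1 * 211^1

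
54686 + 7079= 61765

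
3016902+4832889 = 7849791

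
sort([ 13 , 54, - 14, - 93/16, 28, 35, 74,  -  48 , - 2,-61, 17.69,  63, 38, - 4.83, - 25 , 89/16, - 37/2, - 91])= [-91,-61, - 48, - 25, - 37/2, - 14, - 93/16, - 4.83,  -  2 , 89/16  ,  13, 17.69, 28, 35,  38, 54, 63,  74]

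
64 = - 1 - -65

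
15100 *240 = 3624000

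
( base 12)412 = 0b1001001110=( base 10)590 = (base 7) 1502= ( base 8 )1116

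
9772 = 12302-2530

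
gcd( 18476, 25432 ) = 4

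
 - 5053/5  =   - 5053/5 =-  1010.60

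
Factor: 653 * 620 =404860 =2^2*5^1*31^1* 653^1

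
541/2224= 541/2224 = 0.24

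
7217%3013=1191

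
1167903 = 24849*47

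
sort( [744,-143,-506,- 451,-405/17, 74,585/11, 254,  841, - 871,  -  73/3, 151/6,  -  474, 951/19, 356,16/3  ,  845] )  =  [-871, - 506,  -  474, - 451, - 143,  -  73/3, - 405/17, 16/3, 151/6,951/19, 585/11,74, 254,  356, 744,  841,845 ] 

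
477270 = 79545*6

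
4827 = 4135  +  692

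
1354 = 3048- 1694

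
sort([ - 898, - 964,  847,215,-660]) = [-964, - 898, - 660,215,847 ] 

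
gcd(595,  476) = 119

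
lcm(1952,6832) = 13664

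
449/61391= 449/61391 = 0.01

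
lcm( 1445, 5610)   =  95370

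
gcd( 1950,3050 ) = 50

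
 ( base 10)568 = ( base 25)MI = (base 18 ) 1da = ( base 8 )1070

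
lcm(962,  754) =27898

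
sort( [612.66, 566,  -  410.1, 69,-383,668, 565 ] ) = [ - 410.1, - 383, 69, 565, 566, 612.66, 668] 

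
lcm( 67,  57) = 3819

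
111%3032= 111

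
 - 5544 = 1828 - 7372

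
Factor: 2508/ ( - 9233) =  - 2^2*3^1*7^( - 1)*11^1 * 19^1 * 1319^ ( - 1)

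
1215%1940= 1215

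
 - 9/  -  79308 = 1/8812  =  0.00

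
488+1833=2321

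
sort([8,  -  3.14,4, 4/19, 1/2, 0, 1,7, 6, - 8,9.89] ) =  [-8,-3.14, 0,4/19,1/2, 1,4,  6, 7,  8, 9.89 ] 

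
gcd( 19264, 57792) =19264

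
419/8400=419/8400 = 0.05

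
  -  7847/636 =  - 13 + 421/636 = - 12.34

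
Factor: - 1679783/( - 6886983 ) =3^ (-1 ) * 7^1*79^( - 1)*317^1*757^1*29059^( - 1)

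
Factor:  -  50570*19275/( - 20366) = 3^1*5^3*13^1*17^( - 1 )* 257^1*389^1*599^( - 1 ) = 487368375/10183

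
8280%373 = 74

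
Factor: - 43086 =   -  2^1*3^1  *43^1*167^1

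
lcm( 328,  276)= 22632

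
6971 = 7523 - 552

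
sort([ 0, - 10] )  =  [ - 10, 0 ] 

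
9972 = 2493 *4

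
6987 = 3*2329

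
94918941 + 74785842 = 169704783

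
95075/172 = 552 + 131/172   =  552.76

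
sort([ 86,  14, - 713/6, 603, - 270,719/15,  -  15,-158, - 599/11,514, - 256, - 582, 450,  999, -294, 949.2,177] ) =[-582, - 294, - 270,- 256,-158, - 713/6,- 599/11, - 15 , 14 , 719/15, 86, 177,450 , 514, 603,949.2, 999]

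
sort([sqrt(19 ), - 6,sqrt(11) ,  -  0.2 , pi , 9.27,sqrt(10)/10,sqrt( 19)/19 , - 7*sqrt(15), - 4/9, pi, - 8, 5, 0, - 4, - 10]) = [ - 7*sqrt( 15 ),- 10,-8,  -  6, - 4,-4/9, - 0.2 , 0, sqrt (19)/19 , sqrt( 10 ) /10,pi,pi, sqrt(  11 ), sqrt(19),5,9.27]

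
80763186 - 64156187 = 16606999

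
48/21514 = 24/10757=0.00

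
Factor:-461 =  - 461^1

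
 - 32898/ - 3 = 10966 + 0/1 = 10966.00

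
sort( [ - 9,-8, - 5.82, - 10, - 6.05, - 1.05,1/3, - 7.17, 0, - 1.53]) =[ - 10 , - 9, - 8,  -  7.17, - 6.05 , - 5.82, - 1.53,- 1.05, 0, 1/3 ] 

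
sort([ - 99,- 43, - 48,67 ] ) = [ - 99,-48, - 43,67] 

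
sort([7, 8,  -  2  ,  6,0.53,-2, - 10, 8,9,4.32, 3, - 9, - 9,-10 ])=[-10, - 10,- 9, - 9,-2, - 2,0.53,  3 , 4.32, 6, 7, 8,8, 9 ] 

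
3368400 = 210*16040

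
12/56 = 3/14 = 0.21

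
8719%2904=7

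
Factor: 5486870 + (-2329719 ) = 3157151^1= 3157151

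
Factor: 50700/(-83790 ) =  - 1690/2793 = - 2^1*3^ ( - 1 )*5^1*7^(  -  2)*13^2*19^( - 1 )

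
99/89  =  1 + 10/89 = 1.11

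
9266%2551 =1613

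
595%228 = 139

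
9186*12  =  110232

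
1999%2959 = 1999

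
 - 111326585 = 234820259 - 346146844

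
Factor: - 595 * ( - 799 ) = 5^1*7^1 * 17^2*47^1 = 475405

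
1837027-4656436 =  - 2819409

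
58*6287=364646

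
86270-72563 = 13707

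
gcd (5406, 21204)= 6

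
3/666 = 1/222 = 0.00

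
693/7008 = 231/2336 = 0.10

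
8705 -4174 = 4531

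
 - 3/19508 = -1+19505/19508 = -0.00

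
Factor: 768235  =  5^1 * 13^1*53^1*223^1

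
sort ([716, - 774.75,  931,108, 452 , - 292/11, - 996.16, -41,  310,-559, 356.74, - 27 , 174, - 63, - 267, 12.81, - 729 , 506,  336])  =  [- 996.16,-774.75, - 729, - 559, - 267,-63, - 41 , - 27, -292/11,  12.81,  108 , 174,  310, 336, 356.74,452,  506, 716, 931] 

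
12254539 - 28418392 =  - 16163853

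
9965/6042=9965/6042=1.65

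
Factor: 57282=2^1*3^1*9547^1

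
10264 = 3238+7026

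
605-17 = 588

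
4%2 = 0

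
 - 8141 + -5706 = -13847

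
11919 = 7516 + 4403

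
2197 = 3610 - 1413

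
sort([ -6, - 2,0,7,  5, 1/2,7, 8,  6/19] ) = [ - 6,-2,0, 6/19, 1/2 , 5 , 7,7 , 8]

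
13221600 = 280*47220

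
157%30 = 7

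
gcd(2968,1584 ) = 8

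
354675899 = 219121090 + 135554809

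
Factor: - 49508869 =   -  283^1* 174943^1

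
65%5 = 0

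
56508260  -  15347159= 41161101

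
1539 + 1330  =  2869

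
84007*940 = 78966580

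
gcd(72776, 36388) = 36388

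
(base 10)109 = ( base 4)1231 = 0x6D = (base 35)34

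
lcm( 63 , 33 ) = 693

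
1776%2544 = 1776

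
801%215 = 156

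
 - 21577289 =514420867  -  535998156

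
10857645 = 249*43605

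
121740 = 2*60870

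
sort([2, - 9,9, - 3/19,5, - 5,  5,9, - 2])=[ - 9, - 5 ,-2, - 3/19,  2, 5, 5, 9,9]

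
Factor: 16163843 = 181^1*89303^1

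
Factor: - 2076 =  -2^2*3^1 *173^1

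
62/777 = 62/777 = 0.08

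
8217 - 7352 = 865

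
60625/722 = 83+699/722 = 83.97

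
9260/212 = 2315/53=43.68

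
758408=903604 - 145196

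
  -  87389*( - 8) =699112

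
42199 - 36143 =6056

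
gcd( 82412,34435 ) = 1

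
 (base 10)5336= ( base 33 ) 4tn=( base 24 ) 968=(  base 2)1010011011000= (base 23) A20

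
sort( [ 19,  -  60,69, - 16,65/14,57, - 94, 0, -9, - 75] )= [ - 94,-75, - 60, -16,-9, 0,65/14,19,57,69 ] 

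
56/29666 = 4/2119 = 0.00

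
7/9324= 1/1332 = 0.00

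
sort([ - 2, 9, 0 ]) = [-2, 0,9 ] 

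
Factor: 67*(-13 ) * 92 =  - 80132=- 2^2 * 13^1 *23^1*67^1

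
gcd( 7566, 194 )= 194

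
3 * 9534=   28602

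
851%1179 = 851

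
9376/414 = 22+134/207 = 22.65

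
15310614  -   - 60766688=76077302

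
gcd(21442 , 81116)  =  2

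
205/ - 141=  - 205/141 = - 1.45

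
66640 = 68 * 980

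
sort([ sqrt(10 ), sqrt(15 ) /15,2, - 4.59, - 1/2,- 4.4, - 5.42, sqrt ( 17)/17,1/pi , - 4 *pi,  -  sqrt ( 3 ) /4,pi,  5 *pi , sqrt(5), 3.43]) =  [ - 4*pi,-5.42, - 4.59, - 4.4, - 1/2, - sqrt(3 ) /4 , sqrt(17 )/17, sqrt( 15)/15, 1/pi,2, sqrt (5),pi, sqrt(10 ), 3.43,5*pi] 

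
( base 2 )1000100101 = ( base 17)1f5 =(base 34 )G5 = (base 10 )549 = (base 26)L3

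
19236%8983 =1270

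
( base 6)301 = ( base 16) 6d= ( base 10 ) 109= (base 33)3a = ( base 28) 3P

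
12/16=3/4 = 0.75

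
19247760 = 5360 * 3591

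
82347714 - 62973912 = 19373802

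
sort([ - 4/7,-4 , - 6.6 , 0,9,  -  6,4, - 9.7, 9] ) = [ - 9.7, - 6.6, - 6, - 4, - 4/7,0,4, 9,9] 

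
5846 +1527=7373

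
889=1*889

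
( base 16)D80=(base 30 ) 3p6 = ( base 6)24000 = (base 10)3456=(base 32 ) 3C0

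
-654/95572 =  - 327/47786 = - 0.01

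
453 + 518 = 971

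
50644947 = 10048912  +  40596035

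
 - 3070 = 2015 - 5085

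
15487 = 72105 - 56618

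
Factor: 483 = 3^1*7^1*23^1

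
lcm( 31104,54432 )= 217728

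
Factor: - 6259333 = - 6259333^1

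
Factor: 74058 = 2^1*3^1*12343^1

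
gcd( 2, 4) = 2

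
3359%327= 89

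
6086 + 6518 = 12604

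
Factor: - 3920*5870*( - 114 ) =2^6*3^1*5^2*7^2*19^1*587^1 = 2623185600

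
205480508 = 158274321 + 47206187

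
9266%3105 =3056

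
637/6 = 106 + 1/6  =  106.17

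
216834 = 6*36139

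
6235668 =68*91701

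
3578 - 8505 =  - 4927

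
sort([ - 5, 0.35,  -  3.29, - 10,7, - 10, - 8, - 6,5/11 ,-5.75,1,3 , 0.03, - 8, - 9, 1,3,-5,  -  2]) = [ - 10, - 10,-9, - 8, - 8, - 6,-5.75,-5,  -  5,-3.29 ,-2,0.03,0.35, 5/11,1,  1,  3, 3, 7]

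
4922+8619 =13541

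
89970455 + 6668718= 96639173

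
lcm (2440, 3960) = 241560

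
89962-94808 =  - 4846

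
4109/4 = 4109/4  =  1027.25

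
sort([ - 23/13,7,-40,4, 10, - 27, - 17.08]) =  [  -  40, - 27, - 17.08, - 23/13, 4,  7, 10]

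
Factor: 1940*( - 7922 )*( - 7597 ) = 2^3*5^1*17^1*71^1*97^1*107^1*233^1 = 116755861960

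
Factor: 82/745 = 2^1 *5^ ( - 1 ) * 41^1*149^( - 1 )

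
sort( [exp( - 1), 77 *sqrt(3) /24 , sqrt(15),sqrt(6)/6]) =[ exp( - 1),sqrt( 6 )/6,sqrt(15 ) , 77*sqrt(3) /24]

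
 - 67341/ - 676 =67341/676 = 99.62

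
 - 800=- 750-50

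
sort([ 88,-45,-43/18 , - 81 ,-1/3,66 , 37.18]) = [-81,-45, - 43/18,  -  1/3,37.18,66,88 ] 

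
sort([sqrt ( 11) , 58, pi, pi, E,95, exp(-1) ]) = [ exp( - 1 ), E, pi,pi,sqrt( 11 ),58, 95]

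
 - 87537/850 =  - 103 + 13/850= - 102.98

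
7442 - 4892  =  2550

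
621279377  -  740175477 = -118896100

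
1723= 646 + 1077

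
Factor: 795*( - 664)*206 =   -  108743280 = - 2^4*3^1*5^1*53^1*83^1 * 103^1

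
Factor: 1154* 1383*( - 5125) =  - 8179407750 = - 2^1 * 3^1 *5^3*41^1 * 461^1*577^1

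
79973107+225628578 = 305601685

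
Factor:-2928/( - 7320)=2/5 = 2^1*5^( - 1)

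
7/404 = 7/404 = 0.02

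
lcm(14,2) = 14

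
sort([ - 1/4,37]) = [ - 1/4,37] 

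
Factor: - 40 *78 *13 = -40560 =- 2^4*3^1*5^1*13^2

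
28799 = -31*( - 929) 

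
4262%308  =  258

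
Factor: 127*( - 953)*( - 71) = 8593201 = 71^1*127^1 * 953^1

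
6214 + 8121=14335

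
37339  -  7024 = 30315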